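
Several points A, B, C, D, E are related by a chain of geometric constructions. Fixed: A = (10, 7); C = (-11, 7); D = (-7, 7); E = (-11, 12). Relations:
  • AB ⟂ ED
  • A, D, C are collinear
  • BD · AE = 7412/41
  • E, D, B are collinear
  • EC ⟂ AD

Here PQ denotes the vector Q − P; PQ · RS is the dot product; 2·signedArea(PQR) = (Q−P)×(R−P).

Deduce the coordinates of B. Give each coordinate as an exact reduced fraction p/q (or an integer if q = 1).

B = (-15/41, -53/41)

1. B_x = -15/41  [E, D, B are collinear ∩ AB ⟂ ED]
2. B_y = -53/41  [E, D, B are collinear ∩ AB ⟂ ED]
   → B = (-15/41, -53/41)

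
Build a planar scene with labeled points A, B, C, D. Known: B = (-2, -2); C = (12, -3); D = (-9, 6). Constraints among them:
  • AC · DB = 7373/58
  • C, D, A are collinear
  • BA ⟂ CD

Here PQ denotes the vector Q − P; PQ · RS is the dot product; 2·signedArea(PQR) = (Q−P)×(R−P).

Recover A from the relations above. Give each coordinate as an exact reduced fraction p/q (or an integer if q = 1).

A = (-11/58, 129/58)

1. A_x = -11/58  [C, D, A are collinear ∩ BA ⟂ CD]
2. A_y = 129/58  [C, D, A are collinear ∩ BA ⟂ CD]
   → A = (-11/58, 129/58)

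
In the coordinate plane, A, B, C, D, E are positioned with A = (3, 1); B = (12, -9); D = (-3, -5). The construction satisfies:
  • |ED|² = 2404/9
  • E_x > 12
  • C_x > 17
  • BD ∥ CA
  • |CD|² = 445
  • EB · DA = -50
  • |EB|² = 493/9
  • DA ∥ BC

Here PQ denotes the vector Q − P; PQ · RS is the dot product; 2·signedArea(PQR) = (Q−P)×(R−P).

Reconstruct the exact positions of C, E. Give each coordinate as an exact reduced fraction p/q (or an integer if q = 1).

1. C_x = 18  [BD ∥ CA ∩ DA ∥ BC]
2. C_y = -3  [BD ∥ CA ∩ DA ∥ BC]
   → C = (18, -3)
3. E_x = 13  [line -6·x + -6·y + 68 = 0 ∩ |ED|² = 2404/9]
4. E_y = -5/3  [line -6·x + -6·y + 68 = 0 ∩ |ED|² = 2404/9]
   → E = (13, -5/3)

C = (18, -3)
E = (13, -5/3)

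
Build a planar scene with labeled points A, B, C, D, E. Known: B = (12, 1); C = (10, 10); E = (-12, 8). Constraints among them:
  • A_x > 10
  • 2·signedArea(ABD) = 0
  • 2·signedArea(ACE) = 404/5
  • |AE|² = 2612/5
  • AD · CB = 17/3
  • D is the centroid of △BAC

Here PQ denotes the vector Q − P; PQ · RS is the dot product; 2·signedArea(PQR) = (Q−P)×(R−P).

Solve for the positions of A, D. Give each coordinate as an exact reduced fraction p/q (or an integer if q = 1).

1. A_x = 54/5  [line 2·x + -22·y + 596/5 = 0 ∩ |AE|² = 2612/5]
2. A_y = 32/5  [line 2·x + -22·y + 596/5 = 0 ∩ |AE|² = 2612/5]
   → A = (54/5, 32/5)
3. D_x = 164/15  [2·signedArea(ABD) = 0 ∩ D is the centroid of △BAC]
4. D_y = 29/5  [2·signedArea(ABD) = 0 ∩ D is the centroid of △BAC]
   → D = (164/15, 29/5)

A = (54/5, 32/5)
D = (164/15, 29/5)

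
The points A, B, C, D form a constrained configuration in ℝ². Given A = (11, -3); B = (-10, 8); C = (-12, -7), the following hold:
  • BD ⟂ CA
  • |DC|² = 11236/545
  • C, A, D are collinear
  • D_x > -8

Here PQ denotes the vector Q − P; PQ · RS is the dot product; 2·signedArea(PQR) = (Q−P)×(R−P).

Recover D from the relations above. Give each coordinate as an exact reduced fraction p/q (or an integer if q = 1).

1. D_x = -4102/545  [C, A, D are collinear ∩ BD ⟂ CA]
2. D_y = -3391/545  [C, A, D are collinear ∩ BD ⟂ CA]
   → D = (-4102/545, -3391/545)

D = (-4102/545, -3391/545)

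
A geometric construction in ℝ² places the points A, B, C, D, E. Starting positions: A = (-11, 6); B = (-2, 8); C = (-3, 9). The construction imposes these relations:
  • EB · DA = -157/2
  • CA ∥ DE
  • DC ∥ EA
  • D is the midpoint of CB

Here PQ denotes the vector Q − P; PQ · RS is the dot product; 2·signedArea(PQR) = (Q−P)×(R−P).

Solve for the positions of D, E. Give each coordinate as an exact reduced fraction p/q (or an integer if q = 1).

D = (-5/2, 17/2)
E = (-21/2, 11/2)

1. D_x = -5/2  [D is the midpoint of CB]
2. D_y = 17/2  [D is the midpoint of CB]
   → D = (-5/2, 17/2)
3. E_x = -21/2  [DC ∥ EA ∩ CA ∥ DE]
4. E_y = 11/2  [DC ∥ EA ∩ CA ∥ DE]
   → E = (-21/2, 11/2)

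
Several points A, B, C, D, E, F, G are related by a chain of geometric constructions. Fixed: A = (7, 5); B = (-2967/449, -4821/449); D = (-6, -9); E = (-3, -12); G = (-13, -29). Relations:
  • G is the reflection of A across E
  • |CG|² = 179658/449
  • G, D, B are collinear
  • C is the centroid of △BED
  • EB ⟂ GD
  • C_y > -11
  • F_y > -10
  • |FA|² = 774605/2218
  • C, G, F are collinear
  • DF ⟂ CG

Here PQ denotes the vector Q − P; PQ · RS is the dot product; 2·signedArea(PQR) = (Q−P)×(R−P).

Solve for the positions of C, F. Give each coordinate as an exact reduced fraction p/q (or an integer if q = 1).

1. C_x = -2336/449  [C is the centroid of △BED]
2. C_y = -4750/449  [C is the centroid of △BED]
   → C = (-2336/449, -4750/449)
3. F_x = -10551/2218  [C, G, F are collinear ∩ DF ⟂ CG]
4. F_y = -21129/2218  [C, G, F are collinear ∩ DF ⟂ CG]
   → F = (-10551/2218, -21129/2218)

C = (-2336/449, -4750/449)
F = (-10551/2218, -21129/2218)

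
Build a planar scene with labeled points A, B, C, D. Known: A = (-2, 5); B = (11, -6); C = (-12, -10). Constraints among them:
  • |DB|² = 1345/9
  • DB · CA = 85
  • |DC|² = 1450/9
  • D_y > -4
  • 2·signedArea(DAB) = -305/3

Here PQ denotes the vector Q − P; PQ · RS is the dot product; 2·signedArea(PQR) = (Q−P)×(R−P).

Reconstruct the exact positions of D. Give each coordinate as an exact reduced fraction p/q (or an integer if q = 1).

D = (-1, -11/3)

1. D_x = -1  [DB · CA = 85 ∩ 2·signedArea(DAB) = -305/3]
2. D_y = -11/3  [DB · CA = 85 ∩ 2·signedArea(DAB) = -305/3]
   → D = (-1, -11/3)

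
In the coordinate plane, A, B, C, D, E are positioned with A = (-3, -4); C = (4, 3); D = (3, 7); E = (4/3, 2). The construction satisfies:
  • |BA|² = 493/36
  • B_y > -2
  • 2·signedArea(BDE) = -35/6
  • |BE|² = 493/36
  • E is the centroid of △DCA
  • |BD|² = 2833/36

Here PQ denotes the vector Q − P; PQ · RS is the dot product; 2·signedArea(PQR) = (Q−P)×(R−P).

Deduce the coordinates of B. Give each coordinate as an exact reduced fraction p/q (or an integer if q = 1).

1. B_x = -5/6  [line 5·x + -5/3·y + 5/2 = 0 ∩ |BA|² = 493/36]
2. B_y = -1  [line 5·x + -5/3·y + 5/2 = 0 ∩ |BA|² = 493/36]
   → B = (-5/6, -1)

B = (-5/6, -1)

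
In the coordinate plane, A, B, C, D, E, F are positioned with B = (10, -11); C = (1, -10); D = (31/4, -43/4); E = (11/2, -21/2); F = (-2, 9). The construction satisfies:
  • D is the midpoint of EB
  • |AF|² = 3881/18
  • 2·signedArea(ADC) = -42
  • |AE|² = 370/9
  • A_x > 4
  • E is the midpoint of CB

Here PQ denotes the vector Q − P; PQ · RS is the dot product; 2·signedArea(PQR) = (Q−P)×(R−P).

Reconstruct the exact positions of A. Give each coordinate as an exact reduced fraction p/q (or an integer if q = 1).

A = (9/2, -25/6)

1. A_x = 9/2  [line -3/4·x + -27/4·y + -99/4 = 0 ∩ |AF|² = 3881/18]
2. A_y = -25/6  [line -3/4·x + -27/4·y + -99/4 = 0 ∩ |AF|² = 3881/18]
   → A = (9/2, -25/6)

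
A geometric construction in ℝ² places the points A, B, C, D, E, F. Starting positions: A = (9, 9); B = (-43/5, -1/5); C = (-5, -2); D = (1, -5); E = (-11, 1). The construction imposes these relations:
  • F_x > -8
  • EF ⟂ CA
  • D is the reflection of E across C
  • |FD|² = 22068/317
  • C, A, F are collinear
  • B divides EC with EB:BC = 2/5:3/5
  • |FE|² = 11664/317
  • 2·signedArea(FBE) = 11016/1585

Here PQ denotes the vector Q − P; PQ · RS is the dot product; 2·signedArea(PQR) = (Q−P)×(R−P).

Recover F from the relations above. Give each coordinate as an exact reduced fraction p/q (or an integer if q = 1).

F = (-2299/317, -1195/317)

1. F_x = -2299/317  [C, A, F are collinear ∩ EF ⟂ CA]
2. F_y = -1195/317  [C, A, F are collinear ∩ EF ⟂ CA]
   → F = (-2299/317, -1195/317)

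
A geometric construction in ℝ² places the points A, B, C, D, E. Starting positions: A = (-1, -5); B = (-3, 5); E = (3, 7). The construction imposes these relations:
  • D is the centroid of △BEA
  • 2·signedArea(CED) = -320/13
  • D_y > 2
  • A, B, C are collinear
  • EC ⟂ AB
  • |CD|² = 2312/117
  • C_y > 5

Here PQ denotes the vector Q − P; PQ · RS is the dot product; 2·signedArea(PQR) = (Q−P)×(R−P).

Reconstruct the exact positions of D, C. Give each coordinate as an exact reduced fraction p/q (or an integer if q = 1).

1. D_x = -1/3  [D is the centroid of △BEA]
2. D_y = 7/3  [D is the centroid of △BEA]
   → D = (-1/3, 7/3)
3. C_x = -41/13  [A, B, C are collinear ∩ EC ⟂ AB]
4. C_y = 75/13  [A, B, C are collinear ∩ EC ⟂ AB]
   → C = (-41/13, 75/13)

C = (-41/13, 75/13)
D = (-1/3, 7/3)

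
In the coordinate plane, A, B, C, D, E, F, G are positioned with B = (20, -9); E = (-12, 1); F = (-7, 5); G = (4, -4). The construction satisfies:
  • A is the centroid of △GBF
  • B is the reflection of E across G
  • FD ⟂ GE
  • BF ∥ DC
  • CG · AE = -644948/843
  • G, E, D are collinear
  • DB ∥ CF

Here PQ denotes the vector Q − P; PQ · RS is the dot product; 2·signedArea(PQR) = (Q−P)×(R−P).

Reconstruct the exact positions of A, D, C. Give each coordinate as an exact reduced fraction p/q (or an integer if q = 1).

A = (17/3, -8/3)
C = (-9999/281, 3915/281)
D = (-2412/281, -19/281)

1. A_x = 17/3  [A is the centroid of △GBF]
2. A_y = -8/3  [A is the centroid of △GBF]
   → A = (17/3, -8/3)
3. D_x = -2412/281  [G, E, D are collinear ∩ FD ⟂ GE]
4. D_y = -19/281  [G, E, D are collinear ∩ FD ⟂ GE]
   → D = (-2412/281, -19/281)
5. C_x = -9999/281  [DB ∥ CF ∩ BF ∥ DC]
6. C_y = 3915/281  [DB ∥ CF ∩ BF ∥ DC]
   → C = (-9999/281, 3915/281)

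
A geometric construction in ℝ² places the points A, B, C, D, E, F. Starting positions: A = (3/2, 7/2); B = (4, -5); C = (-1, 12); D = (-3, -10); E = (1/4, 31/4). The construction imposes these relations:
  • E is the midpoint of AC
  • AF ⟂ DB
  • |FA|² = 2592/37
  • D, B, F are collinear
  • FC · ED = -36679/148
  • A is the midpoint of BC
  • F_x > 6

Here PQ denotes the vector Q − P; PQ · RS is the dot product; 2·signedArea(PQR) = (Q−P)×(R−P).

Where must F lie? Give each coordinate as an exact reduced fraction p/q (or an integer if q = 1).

1. F_x = 471/74  [D, B, F are collinear ∩ AF ⟂ DB]
2. F_y = -245/74  [D, B, F are collinear ∩ AF ⟂ DB]
   → F = (471/74, -245/74)

F = (471/74, -245/74)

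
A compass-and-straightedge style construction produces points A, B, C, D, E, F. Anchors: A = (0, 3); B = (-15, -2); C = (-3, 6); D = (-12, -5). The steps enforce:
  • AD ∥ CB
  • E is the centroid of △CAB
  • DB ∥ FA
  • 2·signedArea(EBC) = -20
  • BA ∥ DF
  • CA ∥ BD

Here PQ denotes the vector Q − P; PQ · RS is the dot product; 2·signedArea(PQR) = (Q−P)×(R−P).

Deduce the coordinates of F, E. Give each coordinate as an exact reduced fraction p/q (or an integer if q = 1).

1. F_x = 3  [DB ∥ FA ∩ BA ∥ DF]
2. F_y = 0  [DB ∥ FA ∩ BA ∥ DF]
   → F = (3, 0)
3. E_x = -6  [E is the centroid of △CAB]
4. E_y = 7/3  [E is the centroid of △CAB]
   → E = (-6, 7/3)

E = (-6, 7/3)
F = (3, 0)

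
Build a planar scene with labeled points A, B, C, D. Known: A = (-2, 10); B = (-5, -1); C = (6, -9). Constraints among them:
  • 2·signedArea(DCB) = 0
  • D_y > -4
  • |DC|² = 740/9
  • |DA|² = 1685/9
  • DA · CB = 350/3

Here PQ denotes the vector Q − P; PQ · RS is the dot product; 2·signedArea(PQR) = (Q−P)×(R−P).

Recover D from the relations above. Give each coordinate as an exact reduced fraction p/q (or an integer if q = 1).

D = (-4/3, -11/3)

1. D_x = -4/3  [2·signedArea(DCB) = 0 ∩ DA · CB = 350/3]
2. D_y = -11/3  [2·signedArea(DCB) = 0 ∩ DA · CB = 350/3]
   → D = (-4/3, -11/3)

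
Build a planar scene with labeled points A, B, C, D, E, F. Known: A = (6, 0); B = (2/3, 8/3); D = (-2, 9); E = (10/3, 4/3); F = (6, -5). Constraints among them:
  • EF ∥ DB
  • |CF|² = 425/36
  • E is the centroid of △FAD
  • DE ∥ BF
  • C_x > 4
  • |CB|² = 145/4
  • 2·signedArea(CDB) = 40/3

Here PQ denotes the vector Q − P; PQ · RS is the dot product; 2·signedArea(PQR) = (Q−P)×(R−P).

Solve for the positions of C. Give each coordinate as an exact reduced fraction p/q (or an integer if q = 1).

1. C_x = 14/3  [line 19/3·x + 8/3·y + -74/3 = 0 ∩ |CB|² = 145/4]
2. C_y = -11/6  [line 19/3·x + 8/3·y + -74/3 = 0 ∩ |CB|² = 145/4]
   → C = (14/3, -11/6)

C = (14/3, -11/6)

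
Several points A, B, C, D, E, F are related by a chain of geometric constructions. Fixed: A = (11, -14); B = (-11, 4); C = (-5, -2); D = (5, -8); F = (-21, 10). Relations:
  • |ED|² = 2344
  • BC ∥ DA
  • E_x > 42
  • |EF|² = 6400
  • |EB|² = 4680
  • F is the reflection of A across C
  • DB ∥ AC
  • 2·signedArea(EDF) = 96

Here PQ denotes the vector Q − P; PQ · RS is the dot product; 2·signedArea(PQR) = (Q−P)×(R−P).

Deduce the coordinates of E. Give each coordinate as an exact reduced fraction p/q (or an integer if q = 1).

E = (43, -38)

1. E_x = 43  [line -18·x + -26·y + -214 = 0 ∩ |ED|² = 2344]
2. E_y = -38  [line -18·x + -26·y + -214 = 0 ∩ |ED|² = 2344]
   → E = (43, -38)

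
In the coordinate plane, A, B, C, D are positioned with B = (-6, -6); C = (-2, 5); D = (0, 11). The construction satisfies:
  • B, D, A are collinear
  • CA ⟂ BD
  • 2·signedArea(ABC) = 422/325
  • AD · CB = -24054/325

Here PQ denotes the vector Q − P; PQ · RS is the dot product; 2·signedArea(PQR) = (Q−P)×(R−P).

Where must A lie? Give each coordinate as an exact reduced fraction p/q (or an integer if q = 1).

1. A_x = -684/325  [B, D, A are collinear ∩ CA ⟂ BD]
2. A_y = 1637/325  [B, D, A are collinear ∩ CA ⟂ BD]
   → A = (-684/325, 1637/325)

A = (-684/325, 1637/325)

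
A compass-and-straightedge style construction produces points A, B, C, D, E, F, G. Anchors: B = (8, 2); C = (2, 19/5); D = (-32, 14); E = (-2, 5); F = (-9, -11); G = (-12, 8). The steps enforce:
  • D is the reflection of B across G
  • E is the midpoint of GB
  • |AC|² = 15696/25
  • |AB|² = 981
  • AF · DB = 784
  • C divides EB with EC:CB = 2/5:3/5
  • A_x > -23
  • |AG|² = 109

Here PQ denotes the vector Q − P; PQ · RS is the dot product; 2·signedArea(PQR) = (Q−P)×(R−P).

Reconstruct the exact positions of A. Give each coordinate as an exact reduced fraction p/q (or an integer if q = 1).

1. A_x = -22  [line -40·x + 12·y + -1012 = 0 ∩ |AC|² = 15696/25]
2. A_y = 11  [line -40·x + 12·y + -1012 = 0 ∩ |AC|² = 15696/25]
   → A = (-22, 11)

A = (-22, 11)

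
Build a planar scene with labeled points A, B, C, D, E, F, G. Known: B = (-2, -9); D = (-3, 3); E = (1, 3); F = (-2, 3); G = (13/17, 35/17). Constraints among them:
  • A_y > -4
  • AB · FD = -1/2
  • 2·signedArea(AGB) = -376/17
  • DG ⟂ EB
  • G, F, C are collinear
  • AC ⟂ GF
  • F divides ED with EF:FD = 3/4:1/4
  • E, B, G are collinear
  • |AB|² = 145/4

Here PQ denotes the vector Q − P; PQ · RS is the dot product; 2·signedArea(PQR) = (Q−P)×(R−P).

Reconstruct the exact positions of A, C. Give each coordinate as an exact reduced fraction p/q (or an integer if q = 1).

1. A_x = -5/2  [AB · FD = -1/2 ∩ 2·signedArea(AGB) = -376/17]
2. A_y = -3  [AB · FD = -1/2 ∩ 2·signedArea(AGB) = -376/17]
   → A = (-5/2, -3)
3. C_x = -21/34  [G, F, C are collinear ∩ AC ⟂ GF]
4. C_y = 43/17  [G, F, C are collinear ∩ AC ⟂ GF]
   → C = (-21/34, 43/17)

A = (-5/2, -3)
C = (-21/34, 43/17)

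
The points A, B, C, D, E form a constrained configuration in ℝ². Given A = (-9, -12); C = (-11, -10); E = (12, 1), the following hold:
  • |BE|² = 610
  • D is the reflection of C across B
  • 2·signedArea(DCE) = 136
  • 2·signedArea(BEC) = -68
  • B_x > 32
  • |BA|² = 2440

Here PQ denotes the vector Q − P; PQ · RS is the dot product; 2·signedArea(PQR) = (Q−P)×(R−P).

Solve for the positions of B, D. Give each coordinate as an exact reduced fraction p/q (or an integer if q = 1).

B = (33, 14)
D = (77, 38)

1. B_x = 33  [line 11·x + -23·y + -41 = 0 ∩ |BA|² = 2440]
2. B_y = 14  [line 11·x + -23·y + -41 = 0 ∩ |BA|² = 2440]
   → B = (33, 14)
3. D_x = 77  [D is the reflection of C across B]
4. D_y = 38  [D is the reflection of C across B]
   → D = (77, 38)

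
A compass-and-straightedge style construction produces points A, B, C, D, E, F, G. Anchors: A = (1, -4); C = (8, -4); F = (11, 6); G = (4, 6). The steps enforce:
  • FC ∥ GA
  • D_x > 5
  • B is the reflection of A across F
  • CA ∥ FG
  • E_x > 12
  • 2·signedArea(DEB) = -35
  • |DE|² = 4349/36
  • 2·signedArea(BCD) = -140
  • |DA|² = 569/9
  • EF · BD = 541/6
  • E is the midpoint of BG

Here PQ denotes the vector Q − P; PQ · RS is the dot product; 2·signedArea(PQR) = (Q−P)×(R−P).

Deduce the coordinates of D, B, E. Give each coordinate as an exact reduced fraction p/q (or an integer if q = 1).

1. B_x = 21  [B is the reflection of A across F]
2. B_y = 16  [B is the reflection of A across F]
   → B = (21, 16)
3. E_x = 25/2  [E is the midpoint of BG]
4. E_y = 11  [E is the midpoint of BG]
   → E = (25/2, 11)
5. D_x = 16/3  [2·signedArea(DEB) = -35 ∩ EF · BD = 541/6]
6. D_y = 8/3  [2·signedArea(DEB) = -35 ∩ EF · BD = 541/6]
   → D = (16/3, 8/3)

B = (21, 16)
D = (16/3, 8/3)
E = (25/2, 11)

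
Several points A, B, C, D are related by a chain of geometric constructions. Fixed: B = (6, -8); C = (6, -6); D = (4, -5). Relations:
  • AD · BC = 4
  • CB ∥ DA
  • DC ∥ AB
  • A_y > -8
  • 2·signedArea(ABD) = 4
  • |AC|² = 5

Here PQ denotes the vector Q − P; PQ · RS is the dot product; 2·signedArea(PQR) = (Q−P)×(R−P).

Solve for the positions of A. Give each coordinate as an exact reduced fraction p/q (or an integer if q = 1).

A = (4, -7)

1. A_x = 4  [DC ∥ AB ∩ CB ∥ DA]
2. A_y = -7  [DC ∥ AB ∩ CB ∥ DA]
   → A = (4, -7)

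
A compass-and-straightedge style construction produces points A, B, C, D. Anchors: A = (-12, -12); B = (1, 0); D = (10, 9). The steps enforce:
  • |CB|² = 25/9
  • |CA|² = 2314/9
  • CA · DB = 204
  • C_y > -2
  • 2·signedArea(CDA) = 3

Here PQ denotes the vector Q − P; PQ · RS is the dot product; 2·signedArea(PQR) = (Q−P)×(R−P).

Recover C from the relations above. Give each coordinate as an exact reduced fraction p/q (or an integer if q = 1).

1. C_x = -1/3  [2·signedArea(CDA) = 3 ∩ CA · DB = 204]
2. C_y = -1  [2·signedArea(CDA) = 3 ∩ CA · DB = 204]
   → C = (-1/3, -1)

C = (-1/3, -1)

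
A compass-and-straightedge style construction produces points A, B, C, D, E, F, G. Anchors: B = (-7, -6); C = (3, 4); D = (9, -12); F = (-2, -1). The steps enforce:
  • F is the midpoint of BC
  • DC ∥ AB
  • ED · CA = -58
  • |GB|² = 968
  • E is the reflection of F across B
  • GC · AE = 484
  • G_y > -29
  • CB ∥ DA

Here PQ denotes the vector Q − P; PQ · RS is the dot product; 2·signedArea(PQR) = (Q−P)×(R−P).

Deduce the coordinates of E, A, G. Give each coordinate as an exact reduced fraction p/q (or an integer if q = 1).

A = (-1, -22)
E = (-12, -11)
G = (15, -28)

1. E_x = -12  [E is the reflection of F across B]
2. E_y = -11  [E is the reflection of F across B]
   → E = (-12, -11)
3. A_x = -1  [DC ∥ AB ∩ CB ∥ DA]
4. A_y = -22  [DC ∥ AB ∩ CB ∥ DA]
   → A = (-1, -22)
5. G_x = 15  [line 11·x + -11·y + -473 = 0 ∩ |GB|² = 968]
6. G_y = -28  [line 11·x + -11·y + -473 = 0 ∩ |GB|² = 968]
   → G = (15, -28)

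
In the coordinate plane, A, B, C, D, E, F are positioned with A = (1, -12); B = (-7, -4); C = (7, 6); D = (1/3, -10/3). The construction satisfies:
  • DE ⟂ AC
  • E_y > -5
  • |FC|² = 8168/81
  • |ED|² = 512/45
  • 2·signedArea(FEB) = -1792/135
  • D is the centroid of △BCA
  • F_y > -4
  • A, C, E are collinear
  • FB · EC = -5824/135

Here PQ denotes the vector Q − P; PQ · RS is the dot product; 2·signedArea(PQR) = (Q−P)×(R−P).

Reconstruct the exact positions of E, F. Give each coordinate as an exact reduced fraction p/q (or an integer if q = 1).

E = (53/15, -22/5)
F = (25/9, -28/9)

1. E_x = 53/15  [A, C, E are collinear ∩ DE ⟂ AC]
2. E_y = -22/5  [A, C, E are collinear ∩ DE ⟂ AC]
   → E = (53/15, -22/5)
3. F_x = 25/9  [FB · EC = -5824/135 ∩ 2·signedArea(FEB) = -1792/135]
4. F_y = -28/9  [FB · EC = -5824/135 ∩ 2·signedArea(FEB) = -1792/135]
   → F = (25/9, -28/9)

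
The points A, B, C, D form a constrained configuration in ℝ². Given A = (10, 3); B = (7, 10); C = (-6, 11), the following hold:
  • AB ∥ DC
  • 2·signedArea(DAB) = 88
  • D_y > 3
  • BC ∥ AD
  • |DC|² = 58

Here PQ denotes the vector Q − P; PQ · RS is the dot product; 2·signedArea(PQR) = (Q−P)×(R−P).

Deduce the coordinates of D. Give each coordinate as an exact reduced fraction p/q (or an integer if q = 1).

1. D_x = -3  [AB ∥ DC ∩ BC ∥ AD]
2. D_y = 4  [AB ∥ DC ∩ BC ∥ AD]
   → D = (-3, 4)

D = (-3, 4)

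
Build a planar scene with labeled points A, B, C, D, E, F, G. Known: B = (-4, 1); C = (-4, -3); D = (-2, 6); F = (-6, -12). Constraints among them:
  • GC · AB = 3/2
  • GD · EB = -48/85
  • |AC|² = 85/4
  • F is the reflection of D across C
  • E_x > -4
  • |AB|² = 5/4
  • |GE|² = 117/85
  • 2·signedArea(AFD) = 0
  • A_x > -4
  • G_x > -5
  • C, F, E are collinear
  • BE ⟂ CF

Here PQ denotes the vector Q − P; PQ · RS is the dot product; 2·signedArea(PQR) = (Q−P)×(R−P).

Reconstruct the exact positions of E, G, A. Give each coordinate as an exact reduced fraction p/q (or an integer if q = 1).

A = (-3, 3/2)
E = (-268/85, 69/85)
G = (-4, 0)

1. E_x = -268/85  [C, F, E are collinear ∩ BE ⟂ CF]
2. E_y = 69/85  [C, F, E are collinear ∩ BE ⟂ CF]
   → E = (-268/85, 69/85)
3. A_x = -3  [line -18·x + 4·y + -60 = 0 ∩ |AC|² = 85/4]
4. A_y = 3/2  [line -18·x + 4·y + -60 = 0 ∩ |AC|² = 85/4]
   → A = (-3, 3/2)
5. G_x = -4  [GD · EB = -48/85 ∩ GC · AB = 3/2]
6. G_y = 0  [GD · EB = -48/85 ∩ GC · AB = 3/2]
   → G = (-4, 0)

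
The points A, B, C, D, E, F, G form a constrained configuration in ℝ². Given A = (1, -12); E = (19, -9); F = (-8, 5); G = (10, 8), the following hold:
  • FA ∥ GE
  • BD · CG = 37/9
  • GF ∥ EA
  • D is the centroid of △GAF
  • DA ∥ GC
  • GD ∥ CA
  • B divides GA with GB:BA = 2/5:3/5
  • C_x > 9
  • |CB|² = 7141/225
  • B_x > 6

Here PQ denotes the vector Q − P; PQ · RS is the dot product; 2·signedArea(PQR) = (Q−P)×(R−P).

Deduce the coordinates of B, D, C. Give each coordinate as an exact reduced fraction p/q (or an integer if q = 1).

1. B_x = 32/5  [B divides GA with GB:BA = 2/5:3/5]
2. B_y = 0  [B divides GA with GB:BA = 2/5:3/5]
   → B = (32/5, 0)
3. D_x = 1  [D is the centroid of △GAF]
4. D_y = 1/3  [D is the centroid of △GAF]
   → D = (1, 1/3)
5. C_x = 10  [GD ∥ CA ∩ DA ∥ GC]
6. C_y = -13/3  [GD ∥ CA ∩ DA ∥ GC]
   → C = (10, -13/3)

B = (32/5, 0)
C = (10, -13/3)
D = (1, 1/3)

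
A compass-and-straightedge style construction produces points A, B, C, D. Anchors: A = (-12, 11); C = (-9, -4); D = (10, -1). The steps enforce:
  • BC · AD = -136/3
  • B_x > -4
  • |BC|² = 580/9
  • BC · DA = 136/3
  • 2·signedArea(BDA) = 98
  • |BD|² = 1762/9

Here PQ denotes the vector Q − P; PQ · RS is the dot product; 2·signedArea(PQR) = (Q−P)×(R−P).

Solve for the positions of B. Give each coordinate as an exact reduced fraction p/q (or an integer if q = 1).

1. B_x = -11/3  [BC · DA = 136/3 ∩ 2·signedArea(BDA) = 98]
2. B_y = 2  [BC · DA = 136/3 ∩ 2·signedArea(BDA) = 98]
   → B = (-11/3, 2)

B = (-11/3, 2)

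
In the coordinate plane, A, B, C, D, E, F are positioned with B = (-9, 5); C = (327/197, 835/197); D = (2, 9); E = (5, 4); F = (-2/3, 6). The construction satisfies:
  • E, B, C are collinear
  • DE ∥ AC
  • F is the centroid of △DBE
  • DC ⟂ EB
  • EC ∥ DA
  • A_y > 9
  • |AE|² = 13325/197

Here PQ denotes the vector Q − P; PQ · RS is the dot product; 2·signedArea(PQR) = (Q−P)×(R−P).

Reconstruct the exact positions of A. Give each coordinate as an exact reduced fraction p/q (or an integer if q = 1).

A = (-264/197, 1820/197)

1. A_x = -264/197  [DE ∥ AC ∩ EC ∥ DA]
2. A_y = 1820/197  [DE ∥ AC ∩ EC ∥ DA]
   → A = (-264/197, 1820/197)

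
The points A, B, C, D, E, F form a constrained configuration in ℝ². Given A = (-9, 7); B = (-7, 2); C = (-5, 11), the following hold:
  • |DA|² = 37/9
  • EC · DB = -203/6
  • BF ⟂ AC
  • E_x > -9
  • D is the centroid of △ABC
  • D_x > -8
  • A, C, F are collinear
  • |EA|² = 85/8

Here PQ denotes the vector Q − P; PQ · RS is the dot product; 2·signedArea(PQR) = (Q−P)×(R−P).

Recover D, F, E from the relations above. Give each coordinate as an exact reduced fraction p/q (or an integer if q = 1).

D = (-7, 20/3)
E = (-35/4, 15/4)
F = (-21/2, 11/2)

1. D_x = -7  [D is the centroid of △ABC]
2. D_y = 20/3  [D is the centroid of △ABC]
   → D = (-7, 20/3)
3. F_x = -21/2  [A, C, F are collinear ∩ BF ⟂ AC]
4. F_y = 11/2  [A, C, F are collinear ∩ BF ⟂ AC]
   → F = (-21/2, 11/2)
5. E_y = 15/4  [EC · DB = -203/6]
6. E_x = -35/4  [|EA|² = 85/8]
   → E = (-35/4, 15/4)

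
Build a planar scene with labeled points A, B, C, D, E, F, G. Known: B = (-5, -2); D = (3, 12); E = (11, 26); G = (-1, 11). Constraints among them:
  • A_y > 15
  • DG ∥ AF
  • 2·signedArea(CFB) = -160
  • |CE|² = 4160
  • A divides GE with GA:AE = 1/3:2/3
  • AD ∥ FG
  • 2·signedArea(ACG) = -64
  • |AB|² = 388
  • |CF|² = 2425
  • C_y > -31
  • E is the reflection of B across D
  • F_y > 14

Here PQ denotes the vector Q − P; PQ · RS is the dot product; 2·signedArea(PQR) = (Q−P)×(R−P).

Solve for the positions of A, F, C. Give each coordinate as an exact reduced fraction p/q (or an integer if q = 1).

1. A_x = 3  [A divides GE with GA:AE = 1/3:2/3]
2. A_y = 16  [A divides GE with GA:AE = 1/3:2/3]
   → A = (3, 16)
3. F_x = -1  [AD ∥ FG ∩ DG ∥ AF]
4. F_y = 15  [AD ∥ FG ∩ DG ∥ AF]
   → F = (-1, 15)
5. C_x = -21  [2·signedArea(CFB) = -160 ∩ 2·signedArea(ACG) = -64]
6. C_y = -30  [2·signedArea(CFB) = -160 ∩ 2·signedArea(ACG) = -64]
   → C = (-21, -30)

A = (3, 16)
C = (-21, -30)
F = (-1, 15)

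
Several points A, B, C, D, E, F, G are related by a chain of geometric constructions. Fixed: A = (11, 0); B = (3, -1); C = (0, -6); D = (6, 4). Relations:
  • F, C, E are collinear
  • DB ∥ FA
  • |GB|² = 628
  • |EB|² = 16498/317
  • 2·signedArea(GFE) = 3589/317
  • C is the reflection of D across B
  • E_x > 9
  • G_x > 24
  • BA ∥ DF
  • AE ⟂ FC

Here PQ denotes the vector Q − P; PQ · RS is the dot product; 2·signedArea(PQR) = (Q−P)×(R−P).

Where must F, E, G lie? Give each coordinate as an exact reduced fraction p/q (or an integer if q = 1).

1. F_x = 14  [DB ∥ FA ∩ BA ∥ DF]
2. F_y = 5  [DB ∥ FA ∩ BA ∥ DF]
   → F = (14, 5)
3. E_x = 3080/317  [F, C, E are collinear ∩ AE ⟂ FC]
4. E_y = 518/317  [F, C, E are collinear ∩ AE ⟂ FC]
   → E = (3080/317, 518/317)
5. G_x = 25  [line 1067/317·x + -1358/317·y + -11737/317 = 0 ∩ |GB|² = 628]
6. G_y = 11  [line 1067/317·x + -1358/317·y + -11737/317 = 0 ∩ |GB|² = 628]
   → G = (25, 11)

E = (3080/317, 518/317)
F = (14, 5)
G = (25, 11)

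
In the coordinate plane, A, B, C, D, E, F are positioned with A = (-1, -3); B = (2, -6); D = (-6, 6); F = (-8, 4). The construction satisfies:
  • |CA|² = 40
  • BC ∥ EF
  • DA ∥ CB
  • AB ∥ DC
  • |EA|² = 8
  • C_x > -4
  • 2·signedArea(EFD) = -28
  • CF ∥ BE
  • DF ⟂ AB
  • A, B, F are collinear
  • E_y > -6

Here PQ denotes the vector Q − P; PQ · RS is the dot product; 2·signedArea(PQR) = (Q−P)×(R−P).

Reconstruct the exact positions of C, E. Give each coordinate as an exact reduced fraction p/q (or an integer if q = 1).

1. C_x = -3  [DA ∥ CB ∩ AB ∥ DC]
2. C_y = 3  [DA ∥ CB ∩ AB ∥ DC]
   → C = (-3, 3)
3. E_x = -3  [BC ∥ EF ∩ CF ∥ BE]
4. E_y = -5  [BC ∥ EF ∩ CF ∥ BE]
   → E = (-3, -5)

C = (-3, 3)
E = (-3, -5)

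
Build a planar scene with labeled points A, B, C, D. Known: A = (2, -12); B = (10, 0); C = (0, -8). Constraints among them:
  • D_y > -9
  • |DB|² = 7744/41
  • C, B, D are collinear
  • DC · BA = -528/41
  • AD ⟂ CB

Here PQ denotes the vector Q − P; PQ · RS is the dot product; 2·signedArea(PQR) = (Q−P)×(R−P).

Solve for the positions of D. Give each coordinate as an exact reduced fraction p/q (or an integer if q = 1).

1. D_x = -30/41  [C, B, D are collinear ∩ AD ⟂ CB]
2. D_y = -352/41  [C, B, D are collinear ∩ AD ⟂ CB]
   → D = (-30/41, -352/41)

D = (-30/41, -352/41)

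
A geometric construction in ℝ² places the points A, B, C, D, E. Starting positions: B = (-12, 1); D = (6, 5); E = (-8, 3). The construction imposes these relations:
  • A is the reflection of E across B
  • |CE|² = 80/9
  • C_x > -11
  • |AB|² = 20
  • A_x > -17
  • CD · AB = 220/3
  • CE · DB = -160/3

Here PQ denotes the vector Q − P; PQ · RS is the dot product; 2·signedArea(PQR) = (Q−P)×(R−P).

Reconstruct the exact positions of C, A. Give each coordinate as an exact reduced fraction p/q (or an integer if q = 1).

1. A_x = -16  [A is the reflection of E across B]
2. A_y = -1  [A is the reflection of E across B]
   → A = (-16, -1)
3. C_x = -32/3  [CE · DB = -160/3 ∩ CD · AB = 220/3]
4. C_y = 5/3  [CE · DB = -160/3 ∩ CD · AB = 220/3]
   → C = (-32/3, 5/3)

A = (-16, -1)
C = (-32/3, 5/3)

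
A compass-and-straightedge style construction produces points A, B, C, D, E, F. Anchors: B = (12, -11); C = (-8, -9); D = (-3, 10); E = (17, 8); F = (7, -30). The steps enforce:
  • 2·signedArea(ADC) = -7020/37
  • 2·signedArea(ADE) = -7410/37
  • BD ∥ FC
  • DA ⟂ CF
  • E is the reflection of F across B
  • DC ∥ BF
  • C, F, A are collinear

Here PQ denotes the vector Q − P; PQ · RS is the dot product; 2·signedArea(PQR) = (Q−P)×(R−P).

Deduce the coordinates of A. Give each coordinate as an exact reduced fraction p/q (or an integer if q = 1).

A = (-566/37, 45/37)

1. A_x = -566/37  [C, F, A are collinear ∩ DA ⟂ CF]
2. A_y = 45/37  [C, F, A are collinear ∩ DA ⟂ CF]
   → A = (-566/37, 45/37)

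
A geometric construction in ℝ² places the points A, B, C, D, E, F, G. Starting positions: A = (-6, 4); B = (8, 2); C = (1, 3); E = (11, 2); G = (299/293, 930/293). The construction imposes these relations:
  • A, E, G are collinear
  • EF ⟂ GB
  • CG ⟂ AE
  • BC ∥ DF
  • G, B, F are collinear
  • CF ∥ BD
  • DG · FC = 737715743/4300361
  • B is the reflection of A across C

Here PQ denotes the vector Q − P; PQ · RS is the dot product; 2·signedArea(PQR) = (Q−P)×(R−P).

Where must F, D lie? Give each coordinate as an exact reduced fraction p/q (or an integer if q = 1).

1. F_x = 46948963/4300361  [G, B, F are collinear ∩ EF ⟂ GB]
2. F_y = 6490282/4300361  [G, B, F are collinear ∩ EF ⟂ GB]
   → F = (46948963/4300361, 6490282/4300361)
3. D_x = 77051490/4300361  [BC ∥ DF ∩ CF ∥ BD]
4. D_y = 2189921/4300361  [BC ∥ DF ∩ CF ∥ BD]
   → D = (77051490/4300361, 2189921/4300361)

D = (77051490/4300361, 2189921/4300361)
F = (46948963/4300361, 6490282/4300361)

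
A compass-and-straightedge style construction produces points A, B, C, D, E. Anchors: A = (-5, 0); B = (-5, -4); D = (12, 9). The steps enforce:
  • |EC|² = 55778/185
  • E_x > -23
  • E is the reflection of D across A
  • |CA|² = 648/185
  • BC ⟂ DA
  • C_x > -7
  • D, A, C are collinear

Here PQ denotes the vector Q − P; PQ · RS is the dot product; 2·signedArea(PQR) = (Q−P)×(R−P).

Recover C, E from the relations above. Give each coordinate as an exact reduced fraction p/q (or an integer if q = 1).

1. C_x = -1231/185  [D, A, C are collinear ∩ BC ⟂ DA]
2. C_y = -162/185  [D, A, C are collinear ∩ BC ⟂ DA]
   → C = (-1231/185, -162/185)
3. E_x = -22  [E is the reflection of D across A]
4. E_y = -9  [E is the reflection of D across A]
   → E = (-22, -9)

C = (-1231/185, -162/185)
E = (-22, -9)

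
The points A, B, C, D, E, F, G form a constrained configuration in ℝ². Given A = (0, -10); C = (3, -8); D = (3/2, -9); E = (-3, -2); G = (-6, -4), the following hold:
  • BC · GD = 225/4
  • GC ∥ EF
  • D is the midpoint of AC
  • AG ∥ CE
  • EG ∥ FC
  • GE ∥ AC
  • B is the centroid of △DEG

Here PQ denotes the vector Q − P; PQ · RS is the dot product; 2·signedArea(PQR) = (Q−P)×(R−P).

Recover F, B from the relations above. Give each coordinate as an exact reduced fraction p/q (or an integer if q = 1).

1. F_x = 6  [EG ∥ FC ∩ GC ∥ EF]
2. F_y = -6  [EG ∥ FC ∩ GC ∥ EF]
   → F = (6, -6)
3. B_x = -5/2  [B is the centroid of △DEG]
4. B_y = -5  [B is the centroid of △DEG]
   → B = (-5/2, -5)

B = (-5/2, -5)
F = (6, -6)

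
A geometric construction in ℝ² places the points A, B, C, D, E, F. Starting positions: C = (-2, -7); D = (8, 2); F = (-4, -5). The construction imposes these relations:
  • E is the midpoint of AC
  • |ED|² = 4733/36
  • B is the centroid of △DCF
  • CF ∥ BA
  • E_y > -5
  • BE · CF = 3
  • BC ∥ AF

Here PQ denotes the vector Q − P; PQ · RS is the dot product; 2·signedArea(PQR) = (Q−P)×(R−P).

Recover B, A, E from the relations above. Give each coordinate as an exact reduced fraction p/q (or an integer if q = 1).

A = (-4/3, -4/3)
B = (2/3, -10/3)
E = (-5/3, -25/6)

1. B_x = 2/3  [B is the centroid of △DCF]
2. B_y = -10/3  [B is the centroid of △DCF]
   → B = (2/3, -10/3)
3. A_x = -4/3  [BC ∥ AF ∩ CF ∥ BA]
4. A_y = -4/3  [BC ∥ AF ∩ CF ∥ BA]
   → A = (-4/3, -4/3)
5. E_x = -5/3  [E is the midpoint of AC]
6. E_y = -25/6  [E is the midpoint of AC]
   → E = (-5/3, -25/6)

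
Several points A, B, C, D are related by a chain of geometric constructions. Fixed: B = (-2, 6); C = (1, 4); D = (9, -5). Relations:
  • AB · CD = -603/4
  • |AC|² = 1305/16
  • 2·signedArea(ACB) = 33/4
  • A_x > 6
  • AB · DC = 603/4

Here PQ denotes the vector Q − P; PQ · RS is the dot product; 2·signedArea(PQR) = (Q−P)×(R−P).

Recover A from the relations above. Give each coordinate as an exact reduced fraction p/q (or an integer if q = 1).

A = (7, -11/4)

1. A_x = 7  [AB · CD = -603/4 ∩ 2·signedArea(ACB) = 33/4]
2. A_y = -11/4  [AB · CD = -603/4 ∩ 2·signedArea(ACB) = 33/4]
   → A = (7, -11/4)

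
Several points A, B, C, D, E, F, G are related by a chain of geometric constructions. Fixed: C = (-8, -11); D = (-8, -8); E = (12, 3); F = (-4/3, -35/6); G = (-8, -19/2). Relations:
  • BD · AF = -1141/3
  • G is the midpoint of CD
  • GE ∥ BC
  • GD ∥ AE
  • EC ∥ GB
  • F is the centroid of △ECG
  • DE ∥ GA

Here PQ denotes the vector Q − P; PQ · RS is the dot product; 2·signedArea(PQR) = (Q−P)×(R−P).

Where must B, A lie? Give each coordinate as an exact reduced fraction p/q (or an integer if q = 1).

A = (12, 3/2)
B = (-28, -47/2)

1. B_x = -28  [GE ∥ BC ∩ EC ∥ GB]
2. B_y = -47/2  [GE ∥ BC ∩ EC ∥ GB]
   → B = (-28, -47/2)
3. A_x = 12  [GD ∥ AE ∩ DE ∥ GA]
4. A_y = 3/2  [GD ∥ AE ∩ DE ∥ GA]
   → A = (12, 3/2)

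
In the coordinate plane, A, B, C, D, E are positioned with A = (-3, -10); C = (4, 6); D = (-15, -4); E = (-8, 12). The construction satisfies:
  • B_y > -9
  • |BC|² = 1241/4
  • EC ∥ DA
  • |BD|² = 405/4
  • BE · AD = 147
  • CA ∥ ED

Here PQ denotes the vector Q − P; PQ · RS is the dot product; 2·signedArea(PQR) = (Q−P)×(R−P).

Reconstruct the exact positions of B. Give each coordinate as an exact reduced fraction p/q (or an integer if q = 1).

B = (-6, -17/2)

1. B_x = -6  [line 12·x + -6·y + 21 = 0 ∩ |BD|² = 405/4]
2. B_y = -17/2  [line 12·x + -6·y + 21 = 0 ∩ |BD|² = 405/4]
   → B = (-6, -17/2)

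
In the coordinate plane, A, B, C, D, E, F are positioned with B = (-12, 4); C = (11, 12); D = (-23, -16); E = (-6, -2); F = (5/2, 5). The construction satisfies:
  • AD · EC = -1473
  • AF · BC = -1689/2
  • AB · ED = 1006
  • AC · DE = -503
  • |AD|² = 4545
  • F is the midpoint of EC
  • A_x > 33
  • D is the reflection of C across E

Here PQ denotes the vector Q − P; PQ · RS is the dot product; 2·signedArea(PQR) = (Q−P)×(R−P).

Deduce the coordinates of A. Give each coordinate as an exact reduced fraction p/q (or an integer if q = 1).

A = (34, 20)

1. A_x = 34  [AC · DE = -503 ∩ AF · BC = -1689/2]
2. A_y = 20  [AC · DE = -503 ∩ AF · BC = -1689/2]
   → A = (34, 20)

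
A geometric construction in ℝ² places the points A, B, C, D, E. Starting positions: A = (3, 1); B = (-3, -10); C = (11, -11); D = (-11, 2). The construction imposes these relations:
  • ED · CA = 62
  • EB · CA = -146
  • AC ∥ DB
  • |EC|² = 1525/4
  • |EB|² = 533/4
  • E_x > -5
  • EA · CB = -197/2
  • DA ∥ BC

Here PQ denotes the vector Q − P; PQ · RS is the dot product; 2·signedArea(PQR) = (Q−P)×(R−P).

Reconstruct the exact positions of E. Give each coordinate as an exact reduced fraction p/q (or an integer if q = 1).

1. E_x = -4  [EB · CA = -146 ∩ EA · CB = -197/2]
2. E_y = 3/2  [EB · CA = -146 ∩ EA · CB = -197/2]
   → E = (-4, 3/2)

E = (-4, 3/2)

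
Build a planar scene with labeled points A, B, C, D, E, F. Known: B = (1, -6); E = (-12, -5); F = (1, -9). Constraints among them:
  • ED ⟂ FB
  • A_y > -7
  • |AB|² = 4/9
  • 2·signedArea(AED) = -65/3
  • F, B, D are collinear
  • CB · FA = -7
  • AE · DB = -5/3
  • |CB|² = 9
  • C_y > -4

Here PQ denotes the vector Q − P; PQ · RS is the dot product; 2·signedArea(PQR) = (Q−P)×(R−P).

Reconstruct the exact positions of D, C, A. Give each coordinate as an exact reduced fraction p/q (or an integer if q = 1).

A = (1, -20/3)
C = (1, -3)
D = (1, -5)

1. D_x = 1  [F, B, D are collinear ∩ ED ⟂ FB]
2. D_y = -5  [F, B, D are collinear ∩ ED ⟂ FB]
   → D = (1, -5)
3. A_y = -20/3  [2·signedArea(AED) = -65/3]
4. A_x = 1  [|AB|² = 4/9]
   → A = (1, -20/3)
5. C_y = -3  [CB · FA = -7]
6. C_x = 1  [|CB|² = 9]
   → C = (1, -3)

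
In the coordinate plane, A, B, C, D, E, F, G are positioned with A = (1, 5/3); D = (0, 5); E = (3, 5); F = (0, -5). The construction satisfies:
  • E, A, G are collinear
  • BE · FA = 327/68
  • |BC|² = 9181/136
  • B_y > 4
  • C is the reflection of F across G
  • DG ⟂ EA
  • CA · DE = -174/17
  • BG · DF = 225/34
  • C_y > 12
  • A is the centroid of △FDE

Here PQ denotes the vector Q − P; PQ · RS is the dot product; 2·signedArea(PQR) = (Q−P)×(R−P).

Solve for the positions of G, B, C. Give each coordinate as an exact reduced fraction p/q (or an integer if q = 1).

B = (177/68, 295/68)
C = (75/17, 210/17)
G = (75/34, 125/34)

1. G_x = 75/34  [E, A, G are collinear ∩ DG ⟂ EA]
2. G_y = 125/34  [E, A, G are collinear ∩ DG ⟂ EA]
   → G = (75/34, 125/34)
3. B_x = 177/68  [BG · DF = 225/34 ∩ BE · FA = 327/68]
4. B_y = 295/68  [BG · DF = 225/34 ∩ BE · FA = 327/68]
   → B = (177/68, 295/68)
5. C_x = 75/17  [C is the reflection of F across G]
6. C_y = 210/17  [C is the reflection of F across G]
   → C = (75/17, 210/17)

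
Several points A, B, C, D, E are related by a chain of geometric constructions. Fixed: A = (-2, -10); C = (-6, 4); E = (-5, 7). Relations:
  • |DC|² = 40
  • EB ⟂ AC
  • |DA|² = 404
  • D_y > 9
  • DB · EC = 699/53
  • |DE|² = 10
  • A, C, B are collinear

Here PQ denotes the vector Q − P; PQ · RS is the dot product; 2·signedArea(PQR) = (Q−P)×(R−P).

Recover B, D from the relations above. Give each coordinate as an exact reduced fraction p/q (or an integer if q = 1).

B = (-356/53, 345/53)
D = (-4, 10)

1. B_x = -356/53  [A, C, B are collinear ∩ EB ⟂ AC]
2. B_y = 345/53  [A, C, B are collinear ∩ EB ⟂ AC]
   → B = (-356/53, 345/53)
3. D_x = -4  [line 1·x + 3·y + -26 = 0 ∩ |DA|² = 404]
4. D_y = 10  [line 1·x + 3·y + -26 = 0 ∩ |DA|² = 404]
   → D = (-4, 10)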